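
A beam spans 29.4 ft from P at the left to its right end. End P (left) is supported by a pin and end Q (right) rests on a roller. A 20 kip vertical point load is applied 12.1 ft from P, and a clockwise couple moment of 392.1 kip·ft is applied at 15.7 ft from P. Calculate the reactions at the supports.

P_x = 0, P_y = -1.568 kip, Q_y = 21.57 kip

Moments about P: Q_y·29.4 − 20·12.1 − 392.1 = 0 → Q_y = 634.1/29.4 = 21.568 ≈ 21.57 kip.
ΣF_y = 0: P_y + 21.568 − 20 = 0 → P_y = -1.568 kip.
ΣF_x = 0: no horizontal applied forces, so P_x = 0.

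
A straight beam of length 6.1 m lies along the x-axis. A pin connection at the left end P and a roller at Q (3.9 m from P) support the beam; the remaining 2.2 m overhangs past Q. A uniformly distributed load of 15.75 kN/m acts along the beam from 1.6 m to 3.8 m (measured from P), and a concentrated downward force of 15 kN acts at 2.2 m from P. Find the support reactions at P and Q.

Resultant of the distributed load: 15.75 × 2.2 = 34.65 kN at 2.7 m from P.
Moments about P: Q_y·3.9 − (15.75·2.2)·2.7 − 15·2.2 = 0 → Q_y = 126.555/3.9 = 32.45 kN.
ΣF_y = 0: P_y + 32.45 − 15.75·2.2 − 15 = 0 → P_y = 17.20 kN.
ΣF_x = 0: no horizontal applied forces, so P_x = 0.

P_x = 0, P_y = 17.20 kN, Q_y = 32.45 kN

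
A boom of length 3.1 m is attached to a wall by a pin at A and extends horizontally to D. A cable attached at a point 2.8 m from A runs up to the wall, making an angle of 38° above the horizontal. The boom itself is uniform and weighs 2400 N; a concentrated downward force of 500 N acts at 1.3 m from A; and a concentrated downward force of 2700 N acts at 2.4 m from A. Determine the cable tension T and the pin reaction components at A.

T = 6294 N, A_x = 4960 N, A_y = 1725 N

ΣM about A: T·sin38°·2.8 − 2400·1.55 − 500·1.3 − 2700·2.4 = 0 → T = 10850/(2.8·0.615661) = 6294.05 ≈ 6294 N.
ΣF_x = 0: A_x − T·cos38° = 0 → A_x = 6294.05 × 0.788011 = 4960 N.
ΣF_y = 0: A_y + T·sin38° − 2400 − 500 − 2700 = 0 → A_y = 5600 − 6294.05 × 0.615661 = 1725 N.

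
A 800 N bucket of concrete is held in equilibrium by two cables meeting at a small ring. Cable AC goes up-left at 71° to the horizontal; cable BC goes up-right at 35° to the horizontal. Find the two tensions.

T_AC = 681.7 N, T_BC = 271.0 N

ΣF_x = 0: −T_AC·cos71° + T_BC·cos35° = 0 → T_BC = 0.397445·T_AC.
ΣF_y = 0: T_AC·sin71° + T_BC·sin35° = 800.
Substitute: T_AC·(0.945519 + 0.397445·0.573576) = 800 → T_AC = 681.731 ≈ 681.7 N.
Then T_BC = 0.397445 × 681.731 = 271.0 N.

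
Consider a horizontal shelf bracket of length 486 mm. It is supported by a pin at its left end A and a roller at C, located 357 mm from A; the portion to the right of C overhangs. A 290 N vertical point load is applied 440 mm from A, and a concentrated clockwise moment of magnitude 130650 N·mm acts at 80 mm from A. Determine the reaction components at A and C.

A_x = 0, A_y = -433.4 N, C_y = 723.4 N

Taking moments about A: C_y·357 − 290·440 − 130650 = 0 → C_y = 258250/357 = 723.389 ≈ 723.4 N.
ΣF_y = 0: A_y + 723.389 − 290 = 0 → A_y = -433.4 N.
ΣF_x = 0: no horizontal applied forces, so A_x = 0.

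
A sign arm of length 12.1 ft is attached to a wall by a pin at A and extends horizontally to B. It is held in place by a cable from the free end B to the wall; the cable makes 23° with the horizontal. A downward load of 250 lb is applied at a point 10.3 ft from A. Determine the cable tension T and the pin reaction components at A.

T = 544.6 lb, A_x = 501.3 lb, A_y = 37.19 lb

ΣM about A: T·sin23°·12.1 − 250·10.3 = 0 → T = 2575/(12.1·0.390731) = 544.646 ≈ 544.6 lb.
ΣF_x = 0: A_x − T·cos23° = 0 → A_x = 544.646 × 0.920505 = 501.3 lb.
ΣF_y = 0: A_y + T·sin23° − 250 = 0 → A_y = 250 − 544.646 × 0.390731 = 37.19 lb.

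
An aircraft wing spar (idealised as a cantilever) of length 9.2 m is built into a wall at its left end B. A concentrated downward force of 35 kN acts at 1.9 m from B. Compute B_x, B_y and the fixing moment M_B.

B_x = 0, B_y = 35.00 kN, M_B = 66.50 kN·m

ΣF_x = 0: B_x = 0.
ΣF_y = 0: B_y − 35 = 0 → B_y = 35.00 kN.
ΣM about B: M_B − 35·1.9 = 0 → M_B = 66.50 kN·m.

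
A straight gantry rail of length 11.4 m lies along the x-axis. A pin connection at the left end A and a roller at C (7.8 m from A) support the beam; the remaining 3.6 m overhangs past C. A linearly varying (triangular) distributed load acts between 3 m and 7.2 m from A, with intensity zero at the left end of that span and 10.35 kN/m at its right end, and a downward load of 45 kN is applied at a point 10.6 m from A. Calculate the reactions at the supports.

Resultant of the triangular load: ½ × 10.35 × 4.2 = 21.735 kN, acting at 5.8 m from A (one-third of the span from the peak).
Moments about A: C_y·7.8 − (½·10.35·4.2)·5.8 − 45·10.6 = 0 → C_y = 603.063/7.8 = 77.3158 ≈ 77.32 kN.
ΣF_y = 0: A_y + 77.3158 − ½·10.35·4.2 − 45 = 0 → A_y = -10.58 kN.
ΣF_x = 0: no horizontal applied forces, so A_x = 0.

A_x = 0, A_y = -10.58 kN, C_y = 77.32 kN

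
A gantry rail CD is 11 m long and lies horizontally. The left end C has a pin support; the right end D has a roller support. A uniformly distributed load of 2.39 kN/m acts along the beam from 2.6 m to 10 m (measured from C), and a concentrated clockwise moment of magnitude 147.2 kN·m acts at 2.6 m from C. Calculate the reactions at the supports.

C_x = 0, C_y = -5.825 kN, D_y = 23.51 kN

Resultant of the distributed load: 2.39 × 7.4 = 17.686 kN at 6.3 m from C.
Taking moments about C: D_y·11 − (2.39·7.4)·6.3 − 147.2 = 0 → D_y = 258.6218/11 = 23.5111 ≈ 23.51 kN.
ΣF_y = 0: C_y + 23.5111 − 2.39·7.4 = 0 → C_y = -5.825 kN.
ΣF_x = 0: no horizontal applied forces, so C_x = 0.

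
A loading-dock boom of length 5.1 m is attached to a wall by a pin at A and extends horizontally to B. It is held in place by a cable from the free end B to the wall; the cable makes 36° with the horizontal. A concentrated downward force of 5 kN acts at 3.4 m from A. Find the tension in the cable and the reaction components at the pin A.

ΣM about A: T·sin36°·5.1 − 5·3.4 = 0 → T = 17/(5.1·0.587785) = 5.67101 ≈ 5.671 kN.
ΣF_x = 0: A_x − T·cos36° = 0 → A_x = 5.67101 × 0.809017 = 4.588 kN.
ΣF_y = 0: A_y + T·sin36° − 5 = 0 → A_y = 5 − 5.67101 × 0.587785 = 1.667 kN.

T = 5.671 kN, A_x = 4.588 kN, A_y = 1.667 kN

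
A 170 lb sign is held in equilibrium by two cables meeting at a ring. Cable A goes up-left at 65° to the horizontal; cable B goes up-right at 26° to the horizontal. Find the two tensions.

T_A = 152.8 lb, T_B = 71.86 lb

ΣF_x = 0: −T_A·cos65° + T_B·cos26° = 0 → T_B = 0.470206·T_A.
ΣF_y = 0: T_A·sin65° + T_B·sin26° = 170.
Substitute: T_A·(0.906308 + 0.470206·0.438371) = 170 → T_A = 152.818 ≈ 152.8 lb.
Then T_B = 0.470206 × 152.818 = 71.86 lb.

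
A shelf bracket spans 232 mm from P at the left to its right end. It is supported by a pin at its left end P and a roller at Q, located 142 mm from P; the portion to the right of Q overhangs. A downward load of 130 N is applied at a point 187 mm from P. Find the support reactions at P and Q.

Taking moments about P: Q_y·142 − 130·187 = 0 → Q_y = 24310/142 = 171.197 ≈ 171.2 N.
ΣF_y = 0: P_y + 171.197 − 130 = 0 → P_y = -41.20 N.
ΣF_x = 0: no horizontal applied forces, so P_x = 0.

P_x = 0, P_y = -41.20 N, Q_y = 171.2 N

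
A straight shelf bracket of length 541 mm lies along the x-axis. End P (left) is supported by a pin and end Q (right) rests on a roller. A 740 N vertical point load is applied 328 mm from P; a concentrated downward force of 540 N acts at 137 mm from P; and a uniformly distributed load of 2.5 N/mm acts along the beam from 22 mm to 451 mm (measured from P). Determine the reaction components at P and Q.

P_x = 0, P_y = 1298 N, Q_y = 1054 N

Resultant of the distributed load: 2.5 × 429 = 1072.5 N at 236.5 mm from P.
ΣM about P: Q_y·541 − 740·328 − 540·137 − (2.5·429)·236.5 = 0 → Q_y = 570346.25/541 = 1054.24 ≈ 1054 N.
ΣF_y = 0: P_y + 1054.24 − 740 − 540 − 2.5·429 = 0 → P_y = 1298 N.
ΣF_x = 0: no horizontal applied forces, so P_x = 0.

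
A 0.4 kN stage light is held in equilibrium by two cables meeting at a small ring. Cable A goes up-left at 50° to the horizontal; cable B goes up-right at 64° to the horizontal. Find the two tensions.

T_A = 0.1919 kN, T_B = 0.2814 kN

ΣF_x = 0: −T_A·cos50° + T_B·cos64° = 0 → T_B = 1.46631·T_A.
ΣF_y = 0: T_A·sin50° + T_B·sin64° = 0.4.
Substitute: T_A·(0.766044 + 1.46631·0.898794) = 0.4 → T_A = 0.191943 ≈ 0.1919 kN.
Then T_B = 1.46631 × 0.191943 = 0.2814 kN.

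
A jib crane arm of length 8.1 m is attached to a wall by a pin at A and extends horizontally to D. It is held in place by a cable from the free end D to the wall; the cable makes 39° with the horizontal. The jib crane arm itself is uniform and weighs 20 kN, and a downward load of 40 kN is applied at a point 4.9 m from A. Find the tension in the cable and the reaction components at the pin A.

T = 54.34 kN, A_x = 42.23 kN, A_y = 25.80 kN

ΣM about A: T·sin39°·8.1 − 20·4.05 − 40·4.9 = 0 → T = 277/(8.1·0.62932) = 54.3404 ≈ 54.34 kN.
ΣF_x = 0: A_x − T·cos39° = 0 → A_x = 54.3404 × 0.777146 = 42.23 kN.
ΣF_y = 0: A_y + T·sin39° − 20 − 40 = 0 → A_y = 60 − 54.3404 × 0.62932 = 25.80 kN.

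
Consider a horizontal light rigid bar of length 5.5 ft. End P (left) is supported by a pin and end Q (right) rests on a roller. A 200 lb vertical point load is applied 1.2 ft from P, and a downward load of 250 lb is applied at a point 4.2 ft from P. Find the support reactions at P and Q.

ΣM about P: Q_y·5.5 − 200·1.2 − 250·4.2 = 0 → Q_y = 1290/5.5 = 234.545 ≈ 234.5 lb.
ΣF_y = 0: P_y + 234.545 − 200 − 250 = 0 → P_y = 215.5 lb.
ΣF_x = 0: no horizontal applied forces, so P_x = 0.

P_x = 0, P_y = 215.5 lb, Q_y = 234.5 lb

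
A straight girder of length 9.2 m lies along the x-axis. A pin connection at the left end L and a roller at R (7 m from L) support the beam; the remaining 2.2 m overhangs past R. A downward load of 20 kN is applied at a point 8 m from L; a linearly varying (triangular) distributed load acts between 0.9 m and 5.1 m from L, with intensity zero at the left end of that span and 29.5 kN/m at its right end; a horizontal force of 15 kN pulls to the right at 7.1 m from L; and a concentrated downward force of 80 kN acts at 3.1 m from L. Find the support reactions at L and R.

L_x = -15.00 kN, L_y = 70.92 kN, R_y = 91.03 kN

Resultant of the triangular load: ½ × 29.5 × 4.2 = 61.95 kN, acting at 3.7 m from L (one-third of the span from the peak).
Moments about L: R_y·7 − 20·8 − (½·29.5·4.2)·3.7 − 80·3.1 = 0 → R_y = 637.215/7 = 91.0307 ≈ 91.03 kN.
ΣF_y = 0: L_y + 91.0307 − 20 − ½·29.5·4.2 − 80 = 0 → L_y = 70.92 kN.
ΣF_x = 0: L_x + 15 = 0 → L_x = -15.00 kN.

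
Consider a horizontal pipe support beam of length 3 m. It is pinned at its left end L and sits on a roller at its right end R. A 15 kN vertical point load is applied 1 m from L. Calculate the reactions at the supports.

Taking moments about L: R_y·3 − 15·1 = 0 → R_y = 15/3 = 5.000 kN.
ΣF_y = 0: L_y + 5 − 15 = 0 → L_y = 10.00 kN.
ΣF_x = 0: no horizontal applied forces, so L_x = 0.

L_x = 0, L_y = 10.00 kN, R_y = 5.000 kN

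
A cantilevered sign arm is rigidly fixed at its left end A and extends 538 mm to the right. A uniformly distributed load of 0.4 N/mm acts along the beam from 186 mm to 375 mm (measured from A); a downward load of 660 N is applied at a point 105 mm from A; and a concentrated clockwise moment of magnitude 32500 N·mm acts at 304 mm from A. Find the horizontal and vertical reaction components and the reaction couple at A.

Resultant of the distributed load: 0.4 × 189 = 75.6 N at 280.5 mm from A.
ΣF_x = 0: A_x = 0.
ΣF_y = 0: A_y − 0.4·189 − 660 = 0 → A_y = 735.6 N.
ΣM about A: M_A − (0.4·189)·280.5 − 660·105 − 32500 = 0 → M_A = 123000 N·mm.

A_x = 0, A_y = 735.6 N, M_A = 123000 N·mm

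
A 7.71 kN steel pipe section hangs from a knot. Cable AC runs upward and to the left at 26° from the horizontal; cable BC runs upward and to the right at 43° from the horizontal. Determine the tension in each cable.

ΣF_x = 0: −T_AC·cos26° + T_BC·cos43° = 0 → T_BC = 1.22895·T_AC.
ΣF_y = 0: T_AC·sin26° + T_BC·sin43° = 7.71.
Substitute: T_AC·(0.438371 + 1.22895·0.681998) = 7.71 → T_AC = 6.03989 ≈ 6.040 kN.
Then T_BC = 1.22895 × 6.03989 = 7.423 kN.

T_AC = 6.040 kN, T_BC = 7.423 kN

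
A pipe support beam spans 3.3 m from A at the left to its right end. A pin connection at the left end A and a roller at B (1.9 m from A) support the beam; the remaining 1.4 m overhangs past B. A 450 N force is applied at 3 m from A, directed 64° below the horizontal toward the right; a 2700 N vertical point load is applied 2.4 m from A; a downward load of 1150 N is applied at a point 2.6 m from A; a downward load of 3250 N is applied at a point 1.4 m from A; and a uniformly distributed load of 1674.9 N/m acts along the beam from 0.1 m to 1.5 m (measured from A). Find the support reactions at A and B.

A_x = -197.3 N, A_y = 844.4 N, B_y = 9005 N

Resultant of the distributed load: 1674.9 × 1.4 = 2344.86 N at 0.8 m from A.
ΣM about A: B_y·1.9 − 450·sin64°·3 − 2700·2.4 − 1150·2.6 − 3250·1.4 − (1674.9·1.4)·0.8 = 0 → B_y = 17109.3/1.9 = 9004.89 ≈ 9005 N.
ΣF_y = 0: A_y + 9004.89 − 450·sin64° − 2700 − 1150 − 3250 − 1674.9·1.4 = 0 → A_y = 844.4 N.
ΣF_x = 0: A_x + 450·cos64° = 0 → A_x = -197.3 N.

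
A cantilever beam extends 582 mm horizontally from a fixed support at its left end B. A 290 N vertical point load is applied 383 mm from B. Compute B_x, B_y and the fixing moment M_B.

ΣF_x = 0: B_x = 0.
ΣF_y = 0: B_y − 290 = 0 → B_y = 290.0 N.
ΣM about B: M_B − 290·383 = 0 → M_B = 111100 N·mm.

B_x = 0, B_y = 290.0 N, M_B = 111100 N·mm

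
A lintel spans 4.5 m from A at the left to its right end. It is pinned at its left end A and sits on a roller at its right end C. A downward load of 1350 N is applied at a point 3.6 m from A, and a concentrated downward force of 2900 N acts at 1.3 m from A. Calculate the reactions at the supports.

A_x = 0, A_y = 2332 N, C_y = 1918 N

Taking moments about A: C_y·4.5 − 1350·3.6 − 2900·1.3 = 0 → C_y = 8630/4.5 = 1917.78 ≈ 1918 N.
ΣF_y = 0: A_y + 1917.78 − 1350 − 2900 = 0 → A_y = 2332 N.
ΣF_x = 0: no horizontal applied forces, so A_x = 0.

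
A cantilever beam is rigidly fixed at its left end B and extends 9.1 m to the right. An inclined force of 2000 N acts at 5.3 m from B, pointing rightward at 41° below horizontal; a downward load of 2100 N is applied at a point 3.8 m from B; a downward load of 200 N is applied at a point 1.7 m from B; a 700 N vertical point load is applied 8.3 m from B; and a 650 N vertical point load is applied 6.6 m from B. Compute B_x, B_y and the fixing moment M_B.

B_x = -1509 N, B_y = 4962 N, M_B = 25370 N·m

ΣF_x = 0: B_x + 2000·cos41° = 0 → B_x = -1509 N.
ΣF_y = 0: B_y − 2000·sin41° − 2100 − 200 − 700 − 650 = 0 → B_y = 4962 N.
ΣM about B: M_B − 2000·sin41°·5.3 − 2100·3.8 − 200·1.7 − 700·8.3 − 650·6.6 = 0 → M_B = 25370 N·m.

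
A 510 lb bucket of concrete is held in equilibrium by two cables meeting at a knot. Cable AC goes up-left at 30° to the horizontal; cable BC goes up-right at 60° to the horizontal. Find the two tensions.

T_AC = 255.0 lb, T_BC = 441.7 lb

ΣF_x = 0: −T_AC·cos30° + T_BC·cos60° = 0 → T_BC = 1.73205·T_AC.
ΣF_y = 0: T_AC·sin30° + T_BC·sin60° = 510.
Substitute: T_AC·(0.5 + 1.73205·0.866025) = 510 → T_AC = 255.0 lb.
Then T_BC = 1.73205 × 255 = 441.7 lb.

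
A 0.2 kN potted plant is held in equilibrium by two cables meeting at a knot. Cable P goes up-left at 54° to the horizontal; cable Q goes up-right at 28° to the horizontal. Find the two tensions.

ΣF_x = 0: −T_P·cos54° + T_Q·cos28° = 0 → T_Q = 0.665708·T_P.
ΣF_y = 0: T_P·sin54° + T_Q·sin28° = 0.2.
Substitute: T_P·(0.809017 + 0.665708·0.469472) = 0.2 → T_P = 0.178325 ≈ 0.1783 kN.
Then T_Q = 0.665708 × 0.178325 = 0.1187 kN.

T_P = 0.1783 kN, T_Q = 0.1187 kN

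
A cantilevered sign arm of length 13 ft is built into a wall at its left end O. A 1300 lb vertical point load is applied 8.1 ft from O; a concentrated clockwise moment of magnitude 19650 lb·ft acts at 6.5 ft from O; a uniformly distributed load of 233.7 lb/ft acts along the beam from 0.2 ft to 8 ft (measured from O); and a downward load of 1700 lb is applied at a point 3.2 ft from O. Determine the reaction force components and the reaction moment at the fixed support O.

Resultant of the distributed load: 233.7 × 7.8 = 1822.86 lb at 4.1 ft from O.
ΣF_x = 0: O_x = 0.
ΣF_y = 0: O_y − 1300 − 233.7·7.8 − 1700 = 0 → O_y = 4823 lb.
ΣM about O: M_O − 1300·8.1 − 19650 − (233.7·7.8)·4.1 − 1700·3.2 = 0 → M_O = 43090 lb·ft.

O_x = 0, O_y = 4823 lb, M_O = 43090 lb·ft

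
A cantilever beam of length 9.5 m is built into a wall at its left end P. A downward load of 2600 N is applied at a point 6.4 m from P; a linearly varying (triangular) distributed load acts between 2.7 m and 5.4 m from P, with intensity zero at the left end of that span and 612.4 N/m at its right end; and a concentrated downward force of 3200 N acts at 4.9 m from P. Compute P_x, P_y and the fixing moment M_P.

P_x = 0, P_y = 6627 N, M_P = 36040 N·m

Resultant of the triangular load: ½ × 612.4 × 2.7 = 826.74 N, acting at 4.5 m from P (one-third of the span from the peak).
ΣF_x = 0: P_x = 0.
ΣF_y = 0: P_y − 2600 − ½·612.4·2.7 − 3200 = 0 → P_y = 6627 N.
ΣM about P: M_P − 2600·6.4 − (½·612.4·2.7)·4.5 − 3200·4.9 = 0 → M_P = 36040 N·m.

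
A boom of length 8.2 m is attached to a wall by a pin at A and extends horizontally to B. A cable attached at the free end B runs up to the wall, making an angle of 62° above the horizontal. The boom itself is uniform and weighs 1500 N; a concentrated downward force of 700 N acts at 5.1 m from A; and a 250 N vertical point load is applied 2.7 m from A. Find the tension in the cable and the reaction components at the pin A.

T = 1436 N, A_x = 674.0 N, A_y = 1182 N

ΣM about A: T·sin62°·8.2 − 1500·4.1 − 700·5.1 − 250·2.7 = 0 → T = 10395/(8.2·0.882948) = 1435.74 ≈ 1436 N.
ΣF_x = 0: A_x − T·cos62° = 0 → A_x = 1435.74 × 0.469472 = 674.0 N.
ΣF_y = 0: A_y + T·sin62° − 1500 − 700 − 250 = 0 → A_y = 2450 − 1435.74 × 0.882948 = 1182 N.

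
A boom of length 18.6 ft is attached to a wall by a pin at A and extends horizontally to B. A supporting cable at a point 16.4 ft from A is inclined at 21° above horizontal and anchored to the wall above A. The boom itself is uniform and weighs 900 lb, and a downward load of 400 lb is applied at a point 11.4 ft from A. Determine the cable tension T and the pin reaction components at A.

ΣM about A: T·sin21°·16.4 − 900·9.3 − 400·11.4 = 0 → T = 12930/(16.4·0.358368) = 2200.01 ≈ 2200 lb.
ΣF_x = 0: A_x − T·cos21° = 0 → A_x = 2200.01 × 0.93358 = 2054 lb.
ΣF_y = 0: A_y + T·sin21° − 900 − 400 = 0 → A_y = 1300 − 2200.01 × 0.358368 = 511.6 lb.

T = 2200 lb, A_x = 2054 lb, A_y = 511.6 lb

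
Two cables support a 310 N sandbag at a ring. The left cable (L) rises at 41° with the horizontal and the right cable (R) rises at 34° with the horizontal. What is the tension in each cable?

ΣF_x = 0: −T_L·cos41° + T_R·cos34° = 0 → T_R = 0.910344·T_L.
ΣF_y = 0: T_L·sin41° + T_R·sin34° = 310.
Substitute: T_L·(0.656059 + 0.910344·0.559193) = 310 → T_L = 266.068 ≈ 266.1 N.
Then T_R = 0.910344 × 266.068 = 242.2 N.

T_L = 266.1 N, T_R = 242.2 N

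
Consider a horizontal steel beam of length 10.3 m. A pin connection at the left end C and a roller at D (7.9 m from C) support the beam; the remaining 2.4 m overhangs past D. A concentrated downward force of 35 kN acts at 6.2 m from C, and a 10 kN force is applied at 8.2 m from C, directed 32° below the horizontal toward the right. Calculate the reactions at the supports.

Taking moments about C: D_y·7.9 − 35·6.2 − 10·sin32°·8.2 = 0 → D_y = 260.453/7.9 = 32.9687 ≈ 32.97 kN.
ΣF_y = 0: C_y + 32.9687 − 35 − 10·sin32° = 0 → C_y = 7.330 kN.
ΣF_x = 0: C_x + 10·cos32° = 0 → C_x = -8.480 kN.

C_x = -8.480 kN, C_y = 7.330 kN, D_y = 32.97 kN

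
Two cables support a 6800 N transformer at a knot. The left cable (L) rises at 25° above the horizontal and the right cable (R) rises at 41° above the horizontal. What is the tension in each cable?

ΣF_x = 0: −T_L·cos25° + T_R·cos41° = 0 → T_R = 1.20087·T_L.
ΣF_y = 0: T_L·sin25° + T_R·sin41° = 6800.
Substitute: T_L·(0.422618 + 1.20087·0.656059) = 6800 → T_L = 5617.7 ≈ 5618 N.
Then T_R = 1.20087 × 5617.7 = 6746 N.

T_L = 5618 N, T_R = 6746 N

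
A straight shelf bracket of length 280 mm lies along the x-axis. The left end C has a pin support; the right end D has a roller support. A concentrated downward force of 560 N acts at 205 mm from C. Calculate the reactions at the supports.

Moments about C: D_y·280 − 560·205 = 0 → D_y = 114800/280 = 410.0 N.
ΣF_y = 0: C_y + 410 − 560 = 0 → C_y = 150.0 N.
ΣF_x = 0: no horizontal applied forces, so C_x = 0.

C_x = 0, C_y = 150.0 N, D_y = 410.0 N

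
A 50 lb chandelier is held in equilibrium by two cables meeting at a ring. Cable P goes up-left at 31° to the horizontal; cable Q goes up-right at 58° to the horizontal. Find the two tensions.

T_P = 26.50 lb, T_Q = 42.86 lb

ΣF_x = 0: −T_P·cos31° + T_Q·cos58° = 0 → T_Q = 1.61754·T_P.
ΣF_y = 0: T_P·sin31° + T_Q·sin58° = 50.
Substitute: T_P·(0.515038 + 1.61754·0.848048) = 50 → T_P = 26.50 lb.
Then T_Q = 1.61754 × 26.5 = 42.86 lb.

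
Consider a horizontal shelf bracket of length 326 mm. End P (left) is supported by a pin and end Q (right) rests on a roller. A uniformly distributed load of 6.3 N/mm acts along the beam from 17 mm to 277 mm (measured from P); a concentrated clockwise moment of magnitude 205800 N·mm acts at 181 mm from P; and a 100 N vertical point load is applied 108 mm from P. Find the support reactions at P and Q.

Resultant of the distributed load: 6.3 × 260 = 1638 N at 147 mm from P.
Taking moments about P: Q_y·326 − (6.3·260)·147 − 205800 − 100·108 = 0 → Q_y = 457386/326 = 1403.02 ≈ 1403 N.
ΣF_y = 0: P_y + 1403.02 − 6.3·260 − 100 = 0 → P_y = 335.0 N.
ΣF_x = 0: no horizontal applied forces, so P_x = 0.

P_x = 0, P_y = 335.0 N, Q_y = 1403 N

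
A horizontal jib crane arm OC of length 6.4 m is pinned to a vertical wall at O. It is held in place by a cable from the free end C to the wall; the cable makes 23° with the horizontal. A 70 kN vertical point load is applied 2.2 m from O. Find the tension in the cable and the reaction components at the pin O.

T = 61.58 kN, O_x = 56.69 kN, O_y = 45.94 kN

ΣM about O: T·sin23°·6.4 − 70·2.2 = 0 → T = 154/(6.4·0.390731) = 61.5833 ≈ 61.58 kN.
ΣF_x = 0: O_x − T·cos23° = 0 → O_x = 61.5833 × 0.920505 = 56.69 kN.
ΣF_y = 0: O_y + T·sin23° − 70 = 0 → O_y = 70 − 61.5833 × 0.390731 = 45.94 kN.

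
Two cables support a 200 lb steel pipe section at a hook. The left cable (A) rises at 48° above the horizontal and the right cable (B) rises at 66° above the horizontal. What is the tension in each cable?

ΣF_x = 0: −T_A·cos48° + T_B·cos66° = 0 → T_B = 1.64512·T_A.
ΣF_y = 0: T_A·sin48° + T_B·sin66° = 200.
Substitute: T_A·(0.743145 + 1.64512·0.913545) = 200 → T_A = 89.0458 ≈ 89.05 lb.
Then T_B = 1.64512 × 89.0458 = 146.5 lb.

T_A = 89.05 lb, T_B = 146.5 lb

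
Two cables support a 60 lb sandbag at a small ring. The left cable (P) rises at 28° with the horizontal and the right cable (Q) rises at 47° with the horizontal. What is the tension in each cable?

ΣF_x = 0: −T_P·cos28° + T_Q·cos47° = 0 → T_Q = 1.29465·T_P.
ΣF_y = 0: T_P·sin28° + T_Q·sin47° = 60.
Substitute: T_P·(0.469472 + 1.29465·0.731354) = 60 → T_P = 42.3633 ≈ 42.36 lb.
Then T_Q = 1.29465 × 42.3633 = 54.85 lb.

T_P = 42.36 lb, T_Q = 54.85 lb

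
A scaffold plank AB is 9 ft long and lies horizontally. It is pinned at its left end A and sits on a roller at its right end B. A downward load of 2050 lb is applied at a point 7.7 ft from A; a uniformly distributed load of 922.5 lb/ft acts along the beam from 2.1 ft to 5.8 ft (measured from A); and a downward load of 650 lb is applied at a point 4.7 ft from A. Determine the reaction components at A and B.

A_x = 0, A_y = 2522 lb, B_y = 3591 lb

Resultant of the distributed load: 922.5 × 3.7 = 3413.25 lb at 3.95 ft from A.
Moments about A: B_y·9 − 2050·7.7 − (922.5·3.7)·3.95 − 650·4.7 = 0 → B_y = 32322.3375/9 = 3591.37 ≈ 3591 lb.
ΣF_y = 0: A_y + 3591.37 − 2050 − 922.5·3.7 − 650 = 0 → A_y = 2522 lb.
ΣF_x = 0: no horizontal applied forces, so A_x = 0.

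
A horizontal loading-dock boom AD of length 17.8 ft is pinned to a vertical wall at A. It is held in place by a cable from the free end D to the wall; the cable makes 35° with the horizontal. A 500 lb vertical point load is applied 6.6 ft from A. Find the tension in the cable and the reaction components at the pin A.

ΣM about A: T·sin35°·17.8 − 500·6.6 = 0 → T = 3300/(17.8·0.573576) = 323.224 ≈ 323.2 lb.
ΣF_x = 0: A_x − T·cos35° = 0 → A_x = 323.224 × 0.819152 = 264.8 lb.
ΣF_y = 0: A_y + T·sin35° − 500 = 0 → A_y = 500 − 323.224 × 0.573576 = 314.6 lb.

T = 323.2 lb, A_x = 264.8 lb, A_y = 314.6 lb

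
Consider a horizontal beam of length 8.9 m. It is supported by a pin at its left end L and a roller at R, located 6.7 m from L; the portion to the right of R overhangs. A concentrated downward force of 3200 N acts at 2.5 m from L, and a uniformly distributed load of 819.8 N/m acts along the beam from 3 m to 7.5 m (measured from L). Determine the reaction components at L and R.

Resultant of the distributed load: 819.8 × 4.5 = 3689.1 N at 5.25 m from L.
Moments about L: R_y·6.7 − 3200·2.5 − (819.8·4.5)·5.25 = 0 → R_y = 27367.775/6.7 = 4084.74 ≈ 4085 N.
ΣF_y = 0: L_y + 4084.74 − 3200 − 819.8·4.5 = 0 → L_y = 2804 N.
ΣF_x = 0: no horizontal applied forces, so L_x = 0.

L_x = 0, L_y = 2804 N, R_y = 4085 N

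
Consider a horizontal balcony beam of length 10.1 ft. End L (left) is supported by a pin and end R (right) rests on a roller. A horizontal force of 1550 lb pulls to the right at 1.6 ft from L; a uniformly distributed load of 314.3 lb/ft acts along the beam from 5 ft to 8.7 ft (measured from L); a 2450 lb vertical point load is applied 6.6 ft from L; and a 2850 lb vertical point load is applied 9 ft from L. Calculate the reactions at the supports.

L_x = -1550 lb, L_y = 1534 lb, R_y = 4929 lb

Resultant of the distributed load: 314.3 × 3.7 = 1162.91 lb at 6.85 ft from L.
Taking moments about L: R_y·10.1 − (314.3·3.7)·6.85 − 2450·6.6 − 2850·9 = 0 → R_y = 49785.9335/10.1 = 4929.3 ≈ 4929 lb.
ΣF_y = 0: L_y + 4929.3 − 314.3·3.7 − 2450 − 2850 = 0 → L_y = 1534 lb.
ΣF_x = 0: L_x + 1550 = 0 → L_x = -1550 lb.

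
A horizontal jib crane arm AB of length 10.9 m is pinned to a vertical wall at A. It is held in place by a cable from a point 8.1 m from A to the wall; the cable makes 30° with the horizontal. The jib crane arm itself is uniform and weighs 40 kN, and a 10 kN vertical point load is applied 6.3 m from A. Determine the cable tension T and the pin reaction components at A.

ΣM about A: T·sin30°·8.1 − 40·5.45 − 10·6.3 = 0 → T = 281/(8.1·0.5) = 69.3827 ≈ 69.38 kN.
ΣF_x = 0: A_x − T·cos30° = 0 → A_x = 69.3827 × 0.866025 = 60.09 kN.
ΣF_y = 0: A_y + T·sin30° − 40 − 10 = 0 → A_y = 50 − 69.3827 × 0.5 = 15.31 kN.

T = 69.38 kN, A_x = 60.09 kN, A_y = 15.31 kN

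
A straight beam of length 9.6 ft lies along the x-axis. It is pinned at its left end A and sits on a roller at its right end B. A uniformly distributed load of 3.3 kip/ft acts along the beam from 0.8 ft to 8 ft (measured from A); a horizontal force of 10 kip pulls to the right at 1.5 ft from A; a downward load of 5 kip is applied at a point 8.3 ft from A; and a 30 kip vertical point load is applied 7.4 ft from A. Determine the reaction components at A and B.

Resultant of the distributed load: 3.3 × 7.2 = 23.76 kip at 4.4 ft from A.
Moments about A: B_y·9.6 − (3.3·7.2)·4.4 − 5·8.3 − 30·7.4 = 0 → B_y = 368.044/9.6 = 38.3379 ≈ 38.34 kip.
ΣF_y = 0: A_y + 38.3379 − 3.3·7.2 − 5 − 30 = 0 → A_y = 20.42 kip.
ΣF_x = 0: A_x + 10 = 0 → A_x = -10.00 kip.

A_x = -10.00 kip, A_y = 20.42 kip, B_y = 38.34 kip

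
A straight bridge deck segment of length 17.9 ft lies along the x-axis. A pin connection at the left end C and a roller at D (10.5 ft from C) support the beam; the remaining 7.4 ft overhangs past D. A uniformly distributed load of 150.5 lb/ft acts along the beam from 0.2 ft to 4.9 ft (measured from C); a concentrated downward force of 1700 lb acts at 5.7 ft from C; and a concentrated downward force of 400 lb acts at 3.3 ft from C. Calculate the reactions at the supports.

C_x = 0, C_y = 1587 lb, D_y = 1220 lb

Resultant of the distributed load: 150.5 × 4.7 = 707.35 lb at 2.55 ft from C.
Taking moments about C: D_y·10.5 − (150.5·4.7)·2.55 − 1700·5.7 − 400·3.3 = 0 → D_y = 12813.7425/10.5 = 1220.36 ≈ 1220 lb.
ΣF_y = 0: C_y + 1220.36 − 150.5·4.7 − 1700 − 400 = 0 → C_y = 1587 lb.
ΣF_x = 0: no horizontal applied forces, so C_x = 0.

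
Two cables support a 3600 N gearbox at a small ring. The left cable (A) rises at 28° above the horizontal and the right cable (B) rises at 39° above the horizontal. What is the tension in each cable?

T_A = 3039 N, T_B = 3453 N

ΣF_x = 0: −T_A·cos28° + T_B·cos39° = 0 → T_B = 1.13614·T_A.
ΣF_y = 0: T_A·sin28° + T_B·sin39° = 3600.
Substitute: T_A·(0.469472 + 1.13614·0.62932) = 3600 → T_A = 3039.34 ≈ 3039 N.
Then T_B = 1.13614 × 3039.34 = 3453 N.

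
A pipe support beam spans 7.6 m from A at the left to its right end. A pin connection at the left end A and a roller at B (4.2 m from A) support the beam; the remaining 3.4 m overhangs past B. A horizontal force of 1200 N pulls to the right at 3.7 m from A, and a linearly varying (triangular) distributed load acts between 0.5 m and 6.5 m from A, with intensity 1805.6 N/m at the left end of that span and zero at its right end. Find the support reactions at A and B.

Resultant of the triangular load: ½ × 1805.6 × 6 = 5416.8 N, acting at 2.5 m from A (one-third of the span from the peak).
Moments about A: B_y·4.2 − (½·1805.6·6)·2.5 = 0 → B_y = 13542/4.2 = 3224.29 ≈ 3224 N.
ΣF_y = 0: A_y + 3224.29 − ½·1805.6·6 = 0 → A_y = 2193 N.
ΣF_x = 0: A_x + 1200 = 0 → A_x = -1200 N.

A_x = -1200 N, A_y = 2193 N, B_y = 3224 N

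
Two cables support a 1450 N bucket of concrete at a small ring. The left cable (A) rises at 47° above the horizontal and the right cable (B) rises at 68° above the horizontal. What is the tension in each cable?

ΣF_x = 0: −T_A·cos47° + T_B·cos68° = 0 → T_B = 1.82057·T_A.
ΣF_y = 0: T_A·sin47° + T_B·sin68° = 1450.
Substitute: T_A·(0.731354 + 1.82057·0.927184) = 1450 → T_A = 599.333 ≈ 599.3 N.
Then T_B = 1.82057 × 599.333 = 1091 N.

T_A = 599.3 N, T_B = 1091 N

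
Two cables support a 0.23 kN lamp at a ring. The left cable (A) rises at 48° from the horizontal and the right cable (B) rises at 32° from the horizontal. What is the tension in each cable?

ΣF_x = 0: −T_A·cos48° + T_B·cos32° = 0 → T_B = 0.789024·T_A.
ΣF_y = 0: T_A·sin48° + T_B·sin32° = 0.23.
Substitute: T_A·(0.743145 + 0.789024·0.529919) = 0.23 → T_A = 0.19806 ≈ 0.1981 kN.
Then T_B = 0.789024 × 0.19806 = 0.1563 kN.

T_A = 0.1981 kN, T_B = 0.1563 kN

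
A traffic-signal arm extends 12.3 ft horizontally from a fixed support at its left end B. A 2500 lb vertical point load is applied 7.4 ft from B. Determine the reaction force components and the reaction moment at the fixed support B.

B_x = 0, B_y = 2500 lb, M_B = 18500 lb·ft

ΣF_x = 0: B_x = 0.
ΣF_y = 0: B_y − 2500 = 0 → B_y = 2500 lb.
ΣM about B: M_B − 2500·7.4 = 0 → M_B = 18500 lb·ft.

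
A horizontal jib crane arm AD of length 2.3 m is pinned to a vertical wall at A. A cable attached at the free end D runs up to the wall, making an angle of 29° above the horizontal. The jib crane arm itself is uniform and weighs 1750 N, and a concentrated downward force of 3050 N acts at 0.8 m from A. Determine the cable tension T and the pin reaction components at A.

T = 3993 N, A_x = 3492 N, A_y = 2864 N

ΣM about A: T·sin29°·2.3 − 1750·1.15 − 3050·0.8 = 0 → T = 4452.5/(2.3·0.48481) = 3993.05 ≈ 3993 N.
ΣF_x = 0: A_x − T·cos29° = 0 → A_x = 3993.05 × 0.87462 = 3492 N.
ΣF_y = 0: A_y + T·sin29° − 1750 − 3050 = 0 → A_y = 4800 − 3993.05 × 0.48481 = 2864 N.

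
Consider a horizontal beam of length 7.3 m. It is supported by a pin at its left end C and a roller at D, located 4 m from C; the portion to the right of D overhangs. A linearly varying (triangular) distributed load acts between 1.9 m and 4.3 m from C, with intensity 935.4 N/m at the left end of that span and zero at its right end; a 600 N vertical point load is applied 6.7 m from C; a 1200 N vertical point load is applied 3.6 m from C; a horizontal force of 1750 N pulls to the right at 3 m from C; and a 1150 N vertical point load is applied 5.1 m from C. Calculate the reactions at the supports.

Resultant of the triangular load: ½ × 935.4 × 2.4 = 1122.48 N, acting at 2.7 m from C (one-third of the span from the peak).
Moments about C: D_y·4 − (½·935.4·2.4)·2.7 − 600·6.7 − 1200·3.6 − 1150·5.1 = 0 → D_y = 17235.696/4 = 4308.92 ≈ 4309 N.
ΣF_y = 0: C_y + 4308.92 − ½·935.4·2.4 − 600 − 1200 − 1150 = 0 → C_y = -236.4 N.
ΣF_x = 0: C_x + 1750 = 0 → C_x = -1750 N.

C_x = -1750 N, C_y = -236.4 N, D_y = 4309 N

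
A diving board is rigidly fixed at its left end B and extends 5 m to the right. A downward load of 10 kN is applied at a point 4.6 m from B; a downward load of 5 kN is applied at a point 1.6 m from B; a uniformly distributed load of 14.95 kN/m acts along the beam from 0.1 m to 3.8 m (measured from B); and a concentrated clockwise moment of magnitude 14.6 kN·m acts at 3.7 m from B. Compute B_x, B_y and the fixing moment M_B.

B_x = 0, B_y = 70.31 kN, M_B = 176.5 kN·m

Resultant of the distributed load: 14.95 × 3.7 = 55.315 kN at 1.95 m from B.
ΣF_x = 0: B_x = 0.
ΣF_y = 0: B_y − 10 − 5 − 14.95·3.7 = 0 → B_y = 70.31 kN.
ΣM about B: M_B − 10·4.6 − 5·1.6 − (14.95·3.7)·1.95 − 14.6 = 0 → M_B = 176.5 kN·m.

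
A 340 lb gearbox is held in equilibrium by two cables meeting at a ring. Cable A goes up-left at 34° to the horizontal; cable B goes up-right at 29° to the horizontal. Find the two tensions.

T_A = 333.7 lb, T_B = 316.4 lb

ΣF_x = 0: −T_A·cos34° + T_B·cos29° = 0 → T_B = 0.947883·T_A.
ΣF_y = 0: T_A·sin34° + T_B·sin29° = 340.
Substitute: T_A·(0.559193 + 0.947883·0.48481) = 340 → T_A = 333.747 ≈ 333.7 lb.
Then T_B = 0.947883 × 333.747 = 316.4 lb.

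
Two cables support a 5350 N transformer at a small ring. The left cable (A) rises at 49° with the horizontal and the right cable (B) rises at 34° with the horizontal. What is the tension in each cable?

T_A = 4469 N, T_B = 3536 N

ΣF_x = 0: −T_A·cos49° + T_B·cos34° = 0 → T_B = 0.79135·T_A.
ΣF_y = 0: T_A·sin49° + T_B·sin34° = 5350.
Substitute: T_A·(0.75471 + 0.79135·0.559193) = 5350 → T_A = 4468.66 ≈ 4469 N.
Then T_B = 0.79135 × 4468.66 = 3536 N.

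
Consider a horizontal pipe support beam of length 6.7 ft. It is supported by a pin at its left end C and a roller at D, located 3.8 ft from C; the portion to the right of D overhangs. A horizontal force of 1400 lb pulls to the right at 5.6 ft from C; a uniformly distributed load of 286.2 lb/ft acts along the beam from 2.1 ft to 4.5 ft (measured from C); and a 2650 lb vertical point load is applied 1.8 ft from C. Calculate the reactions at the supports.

C_x = -1400 lb, C_y = 1485 lb, D_y = 1852 lb

Resultant of the distributed load: 286.2 × 2.4 = 686.88 lb at 3.3 ft from C.
Moments about C: D_y·3.8 − (286.2·2.4)·3.3 − 2650·1.8 = 0 → D_y = 7036.704/3.8 = 1851.76 ≈ 1852 lb.
ΣF_y = 0: C_y + 1851.76 − 286.2·2.4 − 2650 = 0 → C_y = 1485 lb.
ΣF_x = 0: C_x + 1400 = 0 → C_x = -1400 lb.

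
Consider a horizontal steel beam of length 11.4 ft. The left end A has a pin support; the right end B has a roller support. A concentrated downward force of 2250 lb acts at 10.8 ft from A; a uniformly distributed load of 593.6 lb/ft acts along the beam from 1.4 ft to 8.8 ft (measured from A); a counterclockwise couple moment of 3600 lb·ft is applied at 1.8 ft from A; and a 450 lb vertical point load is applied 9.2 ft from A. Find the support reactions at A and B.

Resultant of the distributed load: 593.6 × 7.4 = 4392.64 lb at 5.1 ft from A.
ΣM about A: B_y·11.4 − 2250·10.8 − (593.6·7.4)·5.1 + 3600 − 450·9.2 = 0 → B_y = 47242.464/11.4 = 4144.08 ≈ 4144 lb.
ΣF_y = 0: A_y + 4144.08 − 2250 − 593.6·7.4 − 450 = 0 → A_y = 2949 lb.
ΣF_x = 0: no horizontal applied forces, so A_x = 0.

A_x = 0, A_y = 2949 lb, B_y = 4144 lb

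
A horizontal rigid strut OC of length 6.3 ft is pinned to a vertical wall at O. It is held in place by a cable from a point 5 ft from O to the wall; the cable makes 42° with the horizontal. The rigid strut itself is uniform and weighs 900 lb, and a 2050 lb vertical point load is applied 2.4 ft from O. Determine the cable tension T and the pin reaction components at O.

T = 2318 lb, O_x = 1723 lb, O_y = 1399 lb

ΣM about O: T·sin42°·5 − 900·3.15 − 2050·2.4 = 0 → T = 7755/(5·0.669131) = 2317.93 ≈ 2318 lb.
ΣF_x = 0: O_x − T·cos42° = 0 → O_x = 2317.93 × 0.743145 = 1723 lb.
ΣF_y = 0: O_y + T·sin42° − 900 − 2050 = 0 → O_y = 2950 − 2317.93 × 0.669131 = 1399 lb.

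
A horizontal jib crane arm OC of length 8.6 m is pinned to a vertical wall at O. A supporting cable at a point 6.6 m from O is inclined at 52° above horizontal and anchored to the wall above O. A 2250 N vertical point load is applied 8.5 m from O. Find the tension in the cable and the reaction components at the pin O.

T = 3677 N, O_x = 2264 N, O_y = -647.7 N

ΣM about O: T·sin52°·6.6 − 2250·8.5 = 0 → T = 19125/(6.6·0.788011) = 3677.27 ≈ 3677 N.
ΣF_x = 0: O_x − T·cos52° = 0 → O_x = 3677.27 × 0.615661 = 2264 N.
ΣF_y = 0: O_y + T·sin52° − 2250 = 0 → O_y = 2250 − 3677.27 × 0.788011 = -647.7 N.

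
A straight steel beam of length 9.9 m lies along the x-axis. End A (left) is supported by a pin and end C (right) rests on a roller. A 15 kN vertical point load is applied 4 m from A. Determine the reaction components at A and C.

A_x = 0, A_y = 8.939 kN, C_y = 6.061 kN

Taking moments about A: C_y·9.9 − 15·4 = 0 → C_y = 60/9.9 = 6.06061 ≈ 6.061 kN.
ΣF_y = 0: A_y + 6.06061 − 15 = 0 → A_y = 8.939 kN.
ΣF_x = 0: no horizontal applied forces, so A_x = 0.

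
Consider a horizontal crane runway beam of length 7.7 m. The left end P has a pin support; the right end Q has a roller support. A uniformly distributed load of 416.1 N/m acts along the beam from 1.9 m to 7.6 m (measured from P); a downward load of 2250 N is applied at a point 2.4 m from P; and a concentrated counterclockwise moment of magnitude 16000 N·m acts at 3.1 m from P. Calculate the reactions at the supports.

Resultant of the distributed load: 416.1 × 5.7 = 2371.77 N at 4.75 m from P.
Moments about P: Q_y·7.7 − (416.1·5.7)·4.75 − 2250·2.4 + 16000 = 0 → Q_y = 665.9075/7.7 = 86.4815 ≈ 86.48 N.
ΣF_y = 0: P_y + 86.4815 − 416.1·5.7 − 2250 = 0 → P_y = 4535 N.
ΣF_x = 0: no horizontal applied forces, so P_x = 0.

P_x = 0, P_y = 4535 N, Q_y = 86.48 N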